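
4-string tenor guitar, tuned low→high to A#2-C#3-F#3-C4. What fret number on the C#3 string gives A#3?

9

A#3 is 9 semitones above the open C#3 (C#–D–D#–E–F–F#–G–G#–A–A#), so it sits at fret 9.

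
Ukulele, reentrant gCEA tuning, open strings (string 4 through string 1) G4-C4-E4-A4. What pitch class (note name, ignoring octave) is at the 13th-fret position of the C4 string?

C♯

Each fret is one semitone, so C4 + 13 = C♯.
(Equivalently spelled D♭.)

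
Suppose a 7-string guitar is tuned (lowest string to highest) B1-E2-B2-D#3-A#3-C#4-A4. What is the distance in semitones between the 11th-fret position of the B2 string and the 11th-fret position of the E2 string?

B2 at fret 11 → A#3 (MIDI 58); E2 at fret 11 → D#3 (MIDI 51).
58 − 51 = 7, so the two pitches are 7 semitones apart, with A#3 the higher.

7 semitones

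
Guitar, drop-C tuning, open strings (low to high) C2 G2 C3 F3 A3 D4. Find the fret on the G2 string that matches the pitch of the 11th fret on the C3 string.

Fret 11 on C3 is MIDI 48 + 11 = 59 (B3). On the G2 string (open MIDI 43), that pitch is 59 − 43 = fret 16.

16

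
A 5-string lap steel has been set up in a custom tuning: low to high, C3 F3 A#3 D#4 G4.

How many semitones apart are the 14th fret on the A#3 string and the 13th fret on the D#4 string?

4 semitones

A#3 at fret 14 → C5 (MIDI 72); D#4 at fret 13 → E5 (MIDI 76).
72 − 76 = -4, so the two pitches are 4 semitones apart, with E5 the higher.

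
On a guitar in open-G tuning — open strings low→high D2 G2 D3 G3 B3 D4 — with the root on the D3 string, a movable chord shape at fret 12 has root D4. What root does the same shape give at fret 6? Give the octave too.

G#3

Moving from fret 12 to fret 6 shifts the root by -6 semitones.
D4 down 6 semitones is G#3.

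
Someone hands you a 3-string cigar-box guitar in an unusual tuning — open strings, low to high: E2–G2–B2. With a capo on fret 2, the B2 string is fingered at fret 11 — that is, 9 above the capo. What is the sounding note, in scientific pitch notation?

The capo raises the open B2 by 2 semitones to Db3; fretting 9 more gives B2 + 2 + 9 = B2 + 11 semitones = Bb3.

Bb3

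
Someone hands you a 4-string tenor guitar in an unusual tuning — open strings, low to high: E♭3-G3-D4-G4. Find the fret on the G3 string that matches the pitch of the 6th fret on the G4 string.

G4 at fret 6 is G4 + 6 semitones = D♭5.
The open G3 string is 12 semitones below the open G4, so the same pitch on the G3 string lies at fret 6 + 12 = 18.

18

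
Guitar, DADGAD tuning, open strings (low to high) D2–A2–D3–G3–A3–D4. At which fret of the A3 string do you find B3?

B3 is 2 semitones above the open A3 (A–A#–B), so it sits at fret 2.

2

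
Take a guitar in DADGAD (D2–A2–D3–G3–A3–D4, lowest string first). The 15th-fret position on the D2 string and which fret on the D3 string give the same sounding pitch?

Fret 15 on D2 is MIDI 38 + 15 = 53 (F3). On the D3 string (open MIDI 50), that pitch is 53 − 50 = fret 3.

3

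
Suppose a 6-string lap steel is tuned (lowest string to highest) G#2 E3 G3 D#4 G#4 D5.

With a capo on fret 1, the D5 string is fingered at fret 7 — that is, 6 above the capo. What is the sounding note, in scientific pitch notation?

The capo raises the open D5 by 1 semitone to D#5; fretting 6 more gives D5 + 1 + 6 = D5 + 7 semitones = A5.

A5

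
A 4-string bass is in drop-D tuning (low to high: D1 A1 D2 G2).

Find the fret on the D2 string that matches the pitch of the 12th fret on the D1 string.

0

D1 at fret 12 is D1 + 12 semitones = D2.
The open D2 string is 12 semitones above the open D1, so the same pitch on the D2 string lies at fret 12 − 12 = 0.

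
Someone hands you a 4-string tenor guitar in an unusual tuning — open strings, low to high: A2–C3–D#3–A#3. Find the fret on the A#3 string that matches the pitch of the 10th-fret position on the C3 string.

C3 at fret 10 is C3 + 10 semitones = A#3.
The open A#3 string is 10 semitones above the open C3, so the same pitch on the A#3 string lies at fret 10 − 10 = 0.

0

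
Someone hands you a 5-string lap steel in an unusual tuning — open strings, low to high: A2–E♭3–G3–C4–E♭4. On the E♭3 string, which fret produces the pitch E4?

13

E4 is 13 semitones above the open E♭3 (Eb–E–F–Gb–…–D–Eb–E), so it sits at fret 13.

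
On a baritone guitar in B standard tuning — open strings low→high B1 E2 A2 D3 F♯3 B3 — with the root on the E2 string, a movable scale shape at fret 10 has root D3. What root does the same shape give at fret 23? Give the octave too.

D♯4

Moving from fret 10 to fret 23 shifts the root by 13 semitones.
D3 up 13 semitones is D♯4.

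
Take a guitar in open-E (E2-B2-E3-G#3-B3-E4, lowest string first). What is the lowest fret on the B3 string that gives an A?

From B3, count semitones up the chromatic scale until reaching A: B–C–C#–D–…–G–G#–A — 10 steps.

10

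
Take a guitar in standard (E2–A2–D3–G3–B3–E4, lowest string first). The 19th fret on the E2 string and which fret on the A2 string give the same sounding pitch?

14

E2 at fret 19 is E2 + 19 semitones = B3.
The open A2 string is 5 semitones above the open E2, so the same pitch on the A2 string lies at fret 19 − 5 = 14.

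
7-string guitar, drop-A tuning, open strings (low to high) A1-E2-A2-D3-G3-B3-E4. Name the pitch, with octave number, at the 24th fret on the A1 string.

A3

Each fret is one semitone, so A1 + 24 = A3.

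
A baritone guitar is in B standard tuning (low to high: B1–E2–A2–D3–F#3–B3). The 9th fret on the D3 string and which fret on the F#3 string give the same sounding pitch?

Fret 9 on D3 is MIDI 50 + 9 = 59 (B3). On the F#3 string (open MIDI 54), that pitch is 59 − 54 = fret 5.

5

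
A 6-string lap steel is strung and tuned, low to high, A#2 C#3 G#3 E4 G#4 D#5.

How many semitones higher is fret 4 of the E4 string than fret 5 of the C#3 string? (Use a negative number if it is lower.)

14 semitones

E4 at fret 4 → G#4 (MIDI 68); C#3 at fret 5 → F#3 (MIDI 54).
68 − 54 = 14, so the two pitches are 14 semitones apart.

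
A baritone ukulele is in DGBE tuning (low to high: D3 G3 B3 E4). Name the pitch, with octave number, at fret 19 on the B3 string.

Each fret is one semitone, so B3 + 19 = F#5.

F#5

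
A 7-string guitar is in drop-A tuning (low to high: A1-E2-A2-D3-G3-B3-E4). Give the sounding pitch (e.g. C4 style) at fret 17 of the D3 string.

Each fret is one semitone, so D3 + 17 = G4.

G4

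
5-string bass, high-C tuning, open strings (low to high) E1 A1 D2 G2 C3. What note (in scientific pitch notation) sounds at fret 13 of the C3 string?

The open C3 string plus 13 semitones: C–C#–D–D#–…–B–C–C#.
The walk passes from B into C once, so the octave number goes from 3 to 4.
(Equivalently spelled D♭4.)

C♯4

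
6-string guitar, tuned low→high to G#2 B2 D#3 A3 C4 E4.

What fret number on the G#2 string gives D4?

18

D4 is 18 semitones above the open G#2 (G#–A–A#–B–…–C–C#–D), so it sits at fret 18.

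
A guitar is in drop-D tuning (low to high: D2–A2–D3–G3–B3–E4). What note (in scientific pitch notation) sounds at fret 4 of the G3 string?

The open G3 string plus 4 semitones: G–G#–A–A#–B.
No B→C boundary is crossed, so the octave stays at 3.

B3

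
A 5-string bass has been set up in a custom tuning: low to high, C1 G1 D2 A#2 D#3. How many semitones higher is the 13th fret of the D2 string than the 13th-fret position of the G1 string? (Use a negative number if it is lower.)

D2 at fret 13 → D#3 (MIDI 51); G1 at fret 13 → G#2 (MIDI 44).
51 − 44 = 7, so the two pitches are 7 semitones apart.

7 semitones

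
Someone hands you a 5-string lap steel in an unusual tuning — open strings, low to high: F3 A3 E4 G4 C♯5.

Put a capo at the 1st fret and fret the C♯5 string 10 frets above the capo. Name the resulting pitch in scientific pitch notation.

C6

The capo raises the open C♯5 by 1 semitone to D5; fretting 10 more gives C♯5 + 1 + 10 = C♯5 + 11 semitones = C6.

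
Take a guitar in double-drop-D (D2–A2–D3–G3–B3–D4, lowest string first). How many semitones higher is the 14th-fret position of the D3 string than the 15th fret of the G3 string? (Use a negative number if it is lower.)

-6 semitones

D3 at fret 14 → E4 (MIDI 64); G3 at fret 15 → A#4 (MIDI 70).
64 − 70 = -6, so the two pitches are 6 semitones apart.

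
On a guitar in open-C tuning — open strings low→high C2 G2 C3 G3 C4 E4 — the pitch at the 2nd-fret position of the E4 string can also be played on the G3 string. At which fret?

11

E4 at fret 2 is E4 + 2 semitones = F♯4.
The open G3 string is 9 semitones below the open E4, so the same pitch on the G3 string lies at fret 2 + 9 = 11.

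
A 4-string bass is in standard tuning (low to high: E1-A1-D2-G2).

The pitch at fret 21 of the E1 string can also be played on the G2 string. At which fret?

6

E1 at fret 21 is E1 + 21 semitones = C#3.
The open G2 string is 15 semitones above the open E1, so the same pitch on the G2 string lies at fret 21 − 15 = 6.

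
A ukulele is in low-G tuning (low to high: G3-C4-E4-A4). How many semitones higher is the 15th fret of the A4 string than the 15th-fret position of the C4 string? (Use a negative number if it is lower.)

9 semitones

A4 at fret 15 → C6 (MIDI 84); C4 at fret 15 → D♯5 (MIDI 75).
84 − 75 = 9, so the two pitches are 9 semitones apart.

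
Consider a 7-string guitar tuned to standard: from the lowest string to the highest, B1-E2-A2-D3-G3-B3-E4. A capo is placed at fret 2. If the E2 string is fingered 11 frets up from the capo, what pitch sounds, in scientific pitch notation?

F3

The capo raises the open E2 by 2 semitones to F#2; fretting 11 more gives E2 + 2 + 11 = E2 + 13 semitones = F3.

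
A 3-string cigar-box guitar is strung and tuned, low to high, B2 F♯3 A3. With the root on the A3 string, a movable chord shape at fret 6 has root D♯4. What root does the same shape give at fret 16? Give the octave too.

Moving from fret 6 to fret 16 shifts the root by 10 semitones.
D♯4 up 10 semitones is C♯5.

C♯5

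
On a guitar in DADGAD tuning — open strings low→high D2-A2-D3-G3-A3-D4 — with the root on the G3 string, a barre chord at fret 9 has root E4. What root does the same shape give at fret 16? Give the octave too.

Moving from fret 9 to fret 16 shifts the root by 7 semitones.
E4 up 7 semitones is B4.

B4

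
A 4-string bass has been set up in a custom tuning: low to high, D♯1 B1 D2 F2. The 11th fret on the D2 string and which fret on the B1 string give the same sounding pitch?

D2 at fret 11 is D2 + 11 semitones = C♯3.
The open B1 string is 3 semitones below the open D2, so the same pitch on the B1 string lies at fret 11 + 3 = 14.

14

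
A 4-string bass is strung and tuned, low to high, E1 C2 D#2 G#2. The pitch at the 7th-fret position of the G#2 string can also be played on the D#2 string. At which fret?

G#2 at fret 7 is G#2 + 7 semitones = D#3.
The open D#2 string is 5 semitones below the open G#2, so the same pitch on the D#2 string lies at fret 7 + 5 = 12.

12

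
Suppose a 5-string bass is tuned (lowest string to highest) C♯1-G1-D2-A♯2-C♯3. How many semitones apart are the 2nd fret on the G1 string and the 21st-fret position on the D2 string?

G1 at fret 2 → A1 (MIDI 33); D2 at fret 21 → B3 (MIDI 59).
33 − 59 = -26, so the two pitches are 26 semitones apart, with B3 the higher.

26 semitones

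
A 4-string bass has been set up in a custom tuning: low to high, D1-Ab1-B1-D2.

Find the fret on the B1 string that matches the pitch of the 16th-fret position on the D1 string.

D1 at fret 16 is D1 + 16 semitones = Gb2.
The open B1 string is 9 semitones above the open D1, so the same pitch on the B1 string lies at fret 16 − 9 = 7.

7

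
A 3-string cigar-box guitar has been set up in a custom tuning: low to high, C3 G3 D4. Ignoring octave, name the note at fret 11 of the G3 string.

The open G3 string plus 11 semitones: G–Ab–A–Bb–…–E–F–Gb.
(Equivalently spelled F#.)

Gb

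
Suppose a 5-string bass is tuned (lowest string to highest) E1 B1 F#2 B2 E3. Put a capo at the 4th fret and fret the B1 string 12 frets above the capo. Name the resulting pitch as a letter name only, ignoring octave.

The capo raises the open B1 by 4 semitones to D#2; fretting 12 more gives B1 + 4 + 12 = B1 + 16 semitones, landing on D#.
(Also written Eb.)

D#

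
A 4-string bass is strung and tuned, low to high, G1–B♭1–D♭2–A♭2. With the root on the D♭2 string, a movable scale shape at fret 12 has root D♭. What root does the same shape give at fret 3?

E

Moving from fret 12 to fret 3 shifts the root by -9 semitones.
D♭ down 9 semitones is E.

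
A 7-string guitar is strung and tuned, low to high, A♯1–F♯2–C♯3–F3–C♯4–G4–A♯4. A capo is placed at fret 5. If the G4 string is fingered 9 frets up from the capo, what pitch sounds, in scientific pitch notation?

The capo raises the open G4 by 5 semitones to C5; fretting 9 more gives G4 + 5 + 9 = G4 + 14 semitones = A5.

A5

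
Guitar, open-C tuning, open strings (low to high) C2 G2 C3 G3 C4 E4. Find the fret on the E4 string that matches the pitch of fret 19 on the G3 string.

Fret 19 on G3 is MIDI 55 + 19 = 74 (D5). On the E4 string (open MIDI 64), that pitch is 74 − 64 = fret 10.

10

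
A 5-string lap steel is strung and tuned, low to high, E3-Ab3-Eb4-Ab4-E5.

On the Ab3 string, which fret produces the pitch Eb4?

7

Eb4 is 7 semitones above the open Ab3 (Ab–A–Bb–B–C–Db–D–Eb), so it sits at fret 7.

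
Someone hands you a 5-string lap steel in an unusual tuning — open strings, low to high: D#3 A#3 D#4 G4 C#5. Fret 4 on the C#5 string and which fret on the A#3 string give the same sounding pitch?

19

C#5 at fret 4 is C#5 + 4 semitones = F5.
The open A#3 string is 15 semitones below the open C#5, so the same pitch on the A#3 string lies at fret 4 + 15 = 19.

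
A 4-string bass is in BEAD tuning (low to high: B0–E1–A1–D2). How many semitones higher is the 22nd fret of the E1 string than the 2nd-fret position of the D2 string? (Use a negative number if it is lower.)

E1 at fret 22 → D3 (MIDI 50); D2 at fret 2 → E2 (MIDI 40).
50 − 40 = 10, so the two pitches are 10 semitones apart.

10 semitones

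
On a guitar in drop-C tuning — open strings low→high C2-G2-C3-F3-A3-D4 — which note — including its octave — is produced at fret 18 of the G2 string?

Each fret is one semitone, so G2 + 18 = C#4.
(Equivalently spelled Db4.)

C#4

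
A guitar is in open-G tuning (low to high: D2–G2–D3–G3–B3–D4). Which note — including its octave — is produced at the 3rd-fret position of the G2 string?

A#2

The open G2 string plus 3 semitones: G–G#–A–A#.
No B→C boundary is crossed, so the octave stays at 2.
(Equivalently spelled Bb2.)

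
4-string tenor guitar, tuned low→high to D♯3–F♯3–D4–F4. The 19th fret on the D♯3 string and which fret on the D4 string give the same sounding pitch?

8

D♯3 at fret 19 is D♯3 + 19 semitones = A♯4.
The open D4 string is 11 semitones above the open D♯3, so the same pitch on the D4 string lies at fret 19 − 11 = 8.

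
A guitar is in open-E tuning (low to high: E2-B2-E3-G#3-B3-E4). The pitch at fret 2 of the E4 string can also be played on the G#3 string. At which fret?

E4 at fret 2 is E4 + 2 semitones = F#4.
The open G#3 string is 8 semitones below the open E4, so the same pitch on the G#3 string lies at fret 2 + 8 = 10.

10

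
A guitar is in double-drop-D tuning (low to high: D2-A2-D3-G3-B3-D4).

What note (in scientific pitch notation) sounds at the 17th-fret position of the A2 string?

Each fret is one semitone, so A2 + 17 = D4.

D4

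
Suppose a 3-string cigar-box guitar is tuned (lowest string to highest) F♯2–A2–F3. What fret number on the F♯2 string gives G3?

G3 is 13 semitones above the open F♯2 (F#–G–G#–A–…–F–F#–G), so it sits at fret 13.

13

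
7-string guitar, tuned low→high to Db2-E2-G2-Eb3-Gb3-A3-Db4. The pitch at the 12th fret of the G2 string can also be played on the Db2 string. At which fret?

Fret 12 on G2 is MIDI 43 + 12 = 55 (G3). On the Db2 string (open MIDI 37), that pitch is 55 − 37 = fret 18.

18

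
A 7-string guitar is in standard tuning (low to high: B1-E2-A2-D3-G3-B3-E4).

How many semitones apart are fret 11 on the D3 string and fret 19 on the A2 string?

D3 at fret 11 → C♯4 (MIDI 61); A2 at fret 19 → E4 (MIDI 64).
61 − 64 = -3, so the two pitches are 3 semitones apart, with E4 the higher.

3 semitones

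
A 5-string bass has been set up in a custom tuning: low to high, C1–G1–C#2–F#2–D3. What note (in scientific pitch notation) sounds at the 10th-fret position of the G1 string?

F2

The open G1 string plus 10 semitones: G–G#–A–A#–…–D#–E–F.
The walk passes from B into C once, so the octave number goes from 1 to 2.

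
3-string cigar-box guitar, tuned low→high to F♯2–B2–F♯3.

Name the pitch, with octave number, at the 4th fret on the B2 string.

Each fret is one semitone, so B2 + 4 = D♯3.

D♯3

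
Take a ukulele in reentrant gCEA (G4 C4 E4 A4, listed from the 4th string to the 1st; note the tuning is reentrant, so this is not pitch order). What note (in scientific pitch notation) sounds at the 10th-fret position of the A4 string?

G5

A4 is MIDI 69. Adding 10 gives 79, which is G5.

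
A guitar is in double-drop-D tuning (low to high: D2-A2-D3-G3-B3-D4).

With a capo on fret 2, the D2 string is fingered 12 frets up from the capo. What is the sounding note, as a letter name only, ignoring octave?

E

The capo raises the open D2 by 2 semitones to E2; fretting 12 more gives D2 + 2 + 12 = D2 + 14 semitones, landing on E.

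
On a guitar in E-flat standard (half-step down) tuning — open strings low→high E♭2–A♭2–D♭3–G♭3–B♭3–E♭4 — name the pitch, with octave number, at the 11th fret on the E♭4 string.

Each fret is one semitone, so E♭4 + 11 = D5.

D5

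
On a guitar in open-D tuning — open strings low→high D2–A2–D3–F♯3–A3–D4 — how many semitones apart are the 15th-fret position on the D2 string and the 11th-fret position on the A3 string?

D2 at fret 15 → F3 (MIDI 53); A3 at fret 11 → G♯4 (MIDI 68).
53 − 68 = -15, so the two pitches are 15 semitones apart, with G♯4 the higher.

15 semitones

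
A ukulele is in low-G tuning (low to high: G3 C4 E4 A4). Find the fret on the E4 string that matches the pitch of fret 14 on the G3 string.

5

G3 at fret 14 is G3 + 14 semitones = A4.
The open E4 string is 9 semitones above the open G3, so the same pitch on the E4 string lies at fret 14 − 9 = 5.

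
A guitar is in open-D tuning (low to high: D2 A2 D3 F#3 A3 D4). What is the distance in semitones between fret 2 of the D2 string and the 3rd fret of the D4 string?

D2 at fret 2 → E2 (MIDI 40); D4 at fret 3 → F4 (MIDI 65).
40 − 65 = -25, so the two pitches are 25 semitones apart, with F4 the higher.

25 semitones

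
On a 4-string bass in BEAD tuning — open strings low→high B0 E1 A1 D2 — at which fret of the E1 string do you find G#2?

16

G#2 is 16 semitones above the open E1 (E–F–F#–G–…–F#–G–G#), so it sits at fret 16.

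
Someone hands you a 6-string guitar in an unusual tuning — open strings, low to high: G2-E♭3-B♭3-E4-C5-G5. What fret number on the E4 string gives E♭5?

11

E♭5 is 11 semitones above the open E4 (E–F–Gb–G–…–Db–D–Eb), so it sits at fret 11.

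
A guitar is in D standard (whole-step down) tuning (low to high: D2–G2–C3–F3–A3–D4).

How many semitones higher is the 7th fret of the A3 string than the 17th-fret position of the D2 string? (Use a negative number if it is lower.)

A3 at fret 7 → E4 (MIDI 64); D2 at fret 17 → G3 (MIDI 55).
64 − 55 = 9, so the two pitches are 9 semitones apart.

9 semitones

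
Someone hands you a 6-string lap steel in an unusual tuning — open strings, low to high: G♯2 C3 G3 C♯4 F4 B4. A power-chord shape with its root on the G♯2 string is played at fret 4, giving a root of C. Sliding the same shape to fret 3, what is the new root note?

Moving from fret 4 to fret 3 shifts the root by -1 semitone.
C down 1 semitone is B.

B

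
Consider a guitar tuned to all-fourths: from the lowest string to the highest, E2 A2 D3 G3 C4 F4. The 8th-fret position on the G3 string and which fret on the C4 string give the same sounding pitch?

G3 at fret 8 is G3 + 8 semitones = D♯4.
The open C4 string is 5 semitones above the open G3, so the same pitch on the C4 string lies at fret 8 − 5 = 3.

3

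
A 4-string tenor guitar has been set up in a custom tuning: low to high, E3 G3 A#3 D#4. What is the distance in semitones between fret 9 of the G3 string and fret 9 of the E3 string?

G3 at fret 9 → E4 (MIDI 64); E3 at fret 9 → C#4 (MIDI 61).
64 − 61 = 3, so the two pitches are 3 semitones apart, with E4 the higher.

3 semitones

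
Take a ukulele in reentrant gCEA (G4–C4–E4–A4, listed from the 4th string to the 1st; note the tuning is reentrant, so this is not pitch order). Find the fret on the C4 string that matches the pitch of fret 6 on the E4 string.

10

E4 at fret 6 is E4 + 6 semitones = A#4.
The open C4 string is 4 semitones below the open E4, so the same pitch on the C4 string lies at fret 6 + 4 = 10.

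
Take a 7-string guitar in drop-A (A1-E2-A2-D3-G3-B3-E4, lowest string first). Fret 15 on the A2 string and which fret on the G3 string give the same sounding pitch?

A2 at fret 15 is A2 + 15 semitones = C4.
The open G3 string is 10 semitones above the open A2, so the same pitch on the G3 string lies at fret 15 − 10 = 5.

5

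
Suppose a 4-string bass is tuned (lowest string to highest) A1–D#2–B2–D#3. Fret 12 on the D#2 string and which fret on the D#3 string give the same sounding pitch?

D#2 at fret 12 is D#2 + 12 semitones = D#3.
The open D#3 string is 12 semitones above the open D#2, so the same pitch on the D#3 string lies at fret 12 − 12 = 0.

0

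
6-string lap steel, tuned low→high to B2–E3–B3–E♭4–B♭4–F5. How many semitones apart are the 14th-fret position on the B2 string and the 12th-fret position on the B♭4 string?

B2 at fret 14 → D♭4 (MIDI 61); B♭4 at fret 12 → B♭5 (MIDI 82).
61 − 82 = -21, so the two pitches are 21 semitones apart, with B♭5 the higher.

21 semitones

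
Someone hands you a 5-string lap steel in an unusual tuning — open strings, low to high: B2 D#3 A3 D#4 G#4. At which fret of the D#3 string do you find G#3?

G#3 is 5 semitones above the open D#3 (D#–E–F–F#–G–G#), so it sits at fret 5.

5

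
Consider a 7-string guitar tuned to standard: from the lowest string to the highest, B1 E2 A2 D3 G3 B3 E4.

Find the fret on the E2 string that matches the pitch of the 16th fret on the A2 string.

A2 at fret 16 is A2 + 16 semitones = C#4.
The open E2 string is 5 semitones below the open A2, so the same pitch on the E2 string lies at fret 16 + 5 = 21.

21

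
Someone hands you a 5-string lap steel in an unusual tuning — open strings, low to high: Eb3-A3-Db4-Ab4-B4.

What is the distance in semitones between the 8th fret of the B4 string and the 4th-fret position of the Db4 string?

14 semitones

B4 at fret 8 → G5 (MIDI 79); Db4 at fret 4 → F4 (MIDI 65).
79 − 65 = 14, so the two pitches are 14 semitones apart, with G5 the higher.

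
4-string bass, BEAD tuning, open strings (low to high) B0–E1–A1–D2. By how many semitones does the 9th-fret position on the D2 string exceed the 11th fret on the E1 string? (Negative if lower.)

8 semitones

D2 at fret 9 → B2 (MIDI 47); E1 at fret 11 → D♯2 (MIDI 39).
47 − 39 = 8, so the two pitches are 8 semitones apart.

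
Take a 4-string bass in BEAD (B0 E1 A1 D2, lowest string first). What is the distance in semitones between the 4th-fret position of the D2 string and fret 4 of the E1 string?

10 semitones

D2 at fret 4 → F♯2 (MIDI 42); E1 at fret 4 → G♯1 (MIDI 32).
42 − 32 = 10, so the two pitches are 10 semitones apart, with F♯2 the higher.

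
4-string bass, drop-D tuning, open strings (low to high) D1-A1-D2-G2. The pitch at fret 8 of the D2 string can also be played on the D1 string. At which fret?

20

D2 at fret 8 is D2 + 8 semitones = A♯2.
The open D1 string is 12 semitones below the open D2, so the same pitch on the D1 string lies at fret 8 + 12 = 20.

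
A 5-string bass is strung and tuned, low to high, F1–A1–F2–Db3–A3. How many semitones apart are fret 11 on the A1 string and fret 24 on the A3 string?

37 semitones

A1 at fret 11 → Ab2 (MIDI 44); A3 at fret 24 → A5 (MIDI 81).
44 − 81 = -37, so the two pitches are 37 semitones apart, with A5 the higher.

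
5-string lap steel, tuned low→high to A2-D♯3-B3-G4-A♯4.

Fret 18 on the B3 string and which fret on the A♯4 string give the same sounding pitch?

7

Fret 18 on B3 is MIDI 59 + 18 = 77 (F5). On the A♯4 string (open MIDI 70), that pitch is 77 − 70 = fret 7.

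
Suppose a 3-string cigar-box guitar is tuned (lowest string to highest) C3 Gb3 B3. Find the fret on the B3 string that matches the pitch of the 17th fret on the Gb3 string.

12

Fret 17 on Gb3 is MIDI 54 + 17 = 71 (B4). On the B3 string (open MIDI 59), that pitch is 71 − 59 = fret 12.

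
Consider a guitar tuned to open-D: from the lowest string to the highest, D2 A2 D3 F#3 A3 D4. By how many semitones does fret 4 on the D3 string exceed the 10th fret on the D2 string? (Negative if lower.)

D3 at fret 4 → F#3 (MIDI 54); D2 at fret 10 → C3 (MIDI 48).
54 − 48 = 6, so the two pitches are 6 semitones apart.

6 semitones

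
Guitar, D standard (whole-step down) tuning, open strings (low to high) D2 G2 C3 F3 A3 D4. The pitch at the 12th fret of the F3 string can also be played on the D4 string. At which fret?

F3 at fret 12 is F3 + 12 semitones = F4.
The open D4 string is 9 semitones above the open F3, so the same pitch on the D4 string lies at fret 12 − 9 = 3.

3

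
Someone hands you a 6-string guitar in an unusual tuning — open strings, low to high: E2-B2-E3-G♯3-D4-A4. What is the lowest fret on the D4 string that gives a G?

From D4, count semitones up the chromatic scale until reaching G: D–D#–E–F–F#–G — 5 steps.

5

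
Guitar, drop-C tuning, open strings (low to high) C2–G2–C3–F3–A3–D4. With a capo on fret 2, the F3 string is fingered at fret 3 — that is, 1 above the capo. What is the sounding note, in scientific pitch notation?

G#3

The capo raises the open F3 by 2 semitones to G3; fretting 1 more gives F3 + 2 + 1 = F3 + 3 semitones = G#3.
(Also written Ab.)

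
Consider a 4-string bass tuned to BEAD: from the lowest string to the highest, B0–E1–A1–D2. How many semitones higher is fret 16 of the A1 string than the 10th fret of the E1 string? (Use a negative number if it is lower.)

11 semitones

A1 at fret 16 → C♯3 (MIDI 49); E1 at fret 10 → D2 (MIDI 38).
49 − 38 = 11, so the two pitches are 11 semitones apart.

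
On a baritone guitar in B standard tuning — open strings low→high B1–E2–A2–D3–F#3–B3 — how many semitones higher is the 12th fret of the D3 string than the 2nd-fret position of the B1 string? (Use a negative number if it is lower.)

25 semitones

D3 at fret 12 → D4 (MIDI 62); B1 at fret 2 → C#2 (MIDI 37).
62 − 37 = 25, so the two pitches are 25 semitones apart.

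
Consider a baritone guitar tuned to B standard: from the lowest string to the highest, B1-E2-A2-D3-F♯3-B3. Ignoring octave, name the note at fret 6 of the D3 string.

G♯

D3 is MIDI 50. Adding 6 gives 56; 56 mod 12 = 8, i.e. G♯.
(Equivalently spelled A♭.)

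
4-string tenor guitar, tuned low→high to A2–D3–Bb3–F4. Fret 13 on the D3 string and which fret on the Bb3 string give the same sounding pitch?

5

D3 at fret 13 is D3 + 13 semitones = Eb4.
The open Bb3 string is 8 semitones above the open D3, so the same pitch on the Bb3 string lies at fret 13 − 8 = 5.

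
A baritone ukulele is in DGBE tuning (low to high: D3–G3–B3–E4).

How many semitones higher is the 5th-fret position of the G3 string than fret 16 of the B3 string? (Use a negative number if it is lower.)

-15 semitones

G3 at fret 5 → C4 (MIDI 60); B3 at fret 16 → D#5 (MIDI 75).
60 − 75 = -15, so the two pitches are 15 semitones apart.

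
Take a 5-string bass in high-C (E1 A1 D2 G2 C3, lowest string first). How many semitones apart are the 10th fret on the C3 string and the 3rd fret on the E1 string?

C3 at fret 10 → A#3 (MIDI 58); E1 at fret 3 → G1 (MIDI 31).
58 − 31 = 27, so the two pitches are 27 semitones apart, with A#3 the higher.

27 semitones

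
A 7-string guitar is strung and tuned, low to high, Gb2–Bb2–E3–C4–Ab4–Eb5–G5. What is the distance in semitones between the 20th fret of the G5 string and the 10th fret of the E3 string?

G5 at fret 20 → Eb7 (MIDI 99); E3 at fret 10 → D4 (MIDI 62).
99 − 62 = 37, so the two pitches are 37 semitones apart, with Eb7 the higher.

37 semitones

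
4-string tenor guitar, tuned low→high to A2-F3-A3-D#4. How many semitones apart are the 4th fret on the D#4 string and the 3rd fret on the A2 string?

19 semitones

D#4 at fret 4 → G4 (MIDI 67); A2 at fret 3 → C3 (MIDI 48).
67 − 48 = 19, so the two pitches are 19 semitones apart, with G4 the higher.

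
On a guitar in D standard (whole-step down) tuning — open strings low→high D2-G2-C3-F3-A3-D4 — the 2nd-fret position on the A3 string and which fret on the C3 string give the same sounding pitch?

Fret 2 on A3 is MIDI 57 + 2 = 59 (B3). On the C3 string (open MIDI 48), that pitch is 59 − 48 = fret 11.

11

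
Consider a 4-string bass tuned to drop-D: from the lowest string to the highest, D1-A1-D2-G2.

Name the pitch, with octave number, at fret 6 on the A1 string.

The open A1 string plus 6 semitones: A–A#–B–C–C#–D–D#.
The walk passes from B into C once, so the octave number goes from 1 to 2.
(Equivalently spelled Eb2.)

D#2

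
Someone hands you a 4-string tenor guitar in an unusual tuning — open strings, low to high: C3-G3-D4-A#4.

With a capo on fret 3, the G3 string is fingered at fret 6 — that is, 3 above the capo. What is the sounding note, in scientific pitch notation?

The capo raises the open G3 by 3 semitones to A#3; fretting 3 more gives G3 + 3 + 3 = G3 + 6 semitones = C#4.

C#4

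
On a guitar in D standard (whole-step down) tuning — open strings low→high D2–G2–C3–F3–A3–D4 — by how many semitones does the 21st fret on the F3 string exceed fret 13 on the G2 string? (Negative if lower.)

F3 at fret 21 → D5 (MIDI 74); G2 at fret 13 → G#3 (MIDI 56).
74 − 56 = 18, so the two pitches are 18 semitones apart.

18 semitones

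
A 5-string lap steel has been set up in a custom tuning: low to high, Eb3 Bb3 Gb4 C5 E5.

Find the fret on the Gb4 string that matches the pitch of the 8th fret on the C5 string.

C5 at fret 8 is C5 + 8 semitones = Ab5.
The open Gb4 string is 6 semitones below the open C5, so the same pitch on the Gb4 string lies at fret 8 + 6 = 14.

14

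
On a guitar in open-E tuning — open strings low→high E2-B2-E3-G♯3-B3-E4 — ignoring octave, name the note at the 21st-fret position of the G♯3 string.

F

G♯3 is MIDI 56. Adding 21 gives 77; 77 mod 12 = 5, i.e. F.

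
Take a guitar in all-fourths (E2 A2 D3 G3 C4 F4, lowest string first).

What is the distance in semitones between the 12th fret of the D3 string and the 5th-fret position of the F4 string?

8 semitones

D3 at fret 12 → D4 (MIDI 62); F4 at fret 5 → A♯4 (MIDI 70).
62 − 70 = -8, so the two pitches are 8 semitones apart, with A♯4 the higher.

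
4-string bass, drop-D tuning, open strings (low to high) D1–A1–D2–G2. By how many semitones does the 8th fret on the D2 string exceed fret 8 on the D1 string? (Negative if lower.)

D2 at fret 8 → A♯2 (MIDI 46); D1 at fret 8 → A♯1 (MIDI 34).
46 − 34 = 12, so the two pitches are 12 semitones apart.

12 semitones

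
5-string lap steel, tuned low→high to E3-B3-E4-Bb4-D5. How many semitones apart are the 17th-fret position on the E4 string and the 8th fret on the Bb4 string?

E4 at fret 17 → A5 (MIDI 81); Bb4 at fret 8 → Gb5 (MIDI 78).
81 − 78 = 3, so the two pitches are 3 semitones apart, with A5 the higher.

3 semitones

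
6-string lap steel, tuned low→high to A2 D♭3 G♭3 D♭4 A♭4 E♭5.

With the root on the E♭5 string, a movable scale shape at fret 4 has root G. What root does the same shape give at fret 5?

A♭

Moving from fret 4 to fret 5 shifts the root by 1 semitone.
G up 1 semitone is A♭.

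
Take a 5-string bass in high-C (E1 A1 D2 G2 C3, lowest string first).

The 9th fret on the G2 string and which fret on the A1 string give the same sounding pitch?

G2 at fret 9 is G2 + 9 semitones = E3.
The open A1 string is 10 semitones below the open G2, so the same pitch on the A1 string lies at fret 9 + 10 = 19.

19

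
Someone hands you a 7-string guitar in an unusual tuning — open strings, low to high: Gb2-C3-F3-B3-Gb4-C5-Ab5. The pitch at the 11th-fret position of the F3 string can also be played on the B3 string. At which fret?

Fret 11 on F3 is MIDI 53 + 11 = 64 (E4). On the B3 string (open MIDI 59), that pitch is 64 − 59 = fret 5.

5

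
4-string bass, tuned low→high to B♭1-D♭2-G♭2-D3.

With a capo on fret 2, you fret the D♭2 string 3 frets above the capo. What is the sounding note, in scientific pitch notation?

The capo raises the open D♭2 by 2 semitones to E♭2; fretting 3 more gives D♭2 + 2 + 3 = D♭2 + 5 semitones = G♭2.
(Also written F♯.)

G♭2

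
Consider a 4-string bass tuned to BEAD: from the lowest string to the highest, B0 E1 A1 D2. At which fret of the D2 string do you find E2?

E2 is 2 semitones above the open D2 (D–D#–E), so it sits at fret 2.

2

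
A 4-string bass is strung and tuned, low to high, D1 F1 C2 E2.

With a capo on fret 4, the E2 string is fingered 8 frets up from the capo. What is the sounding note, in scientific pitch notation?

The capo raises the open E2 by 4 semitones to Ab2; fretting 8 more gives E2 + 4 + 8 = E2 + 12 semitones = E3.

E3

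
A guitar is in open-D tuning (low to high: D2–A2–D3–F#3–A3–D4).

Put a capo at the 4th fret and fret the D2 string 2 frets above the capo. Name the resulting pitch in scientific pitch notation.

G#2

The capo raises the open D2 by 4 semitones to F#2; fretting 2 more gives D2 + 4 + 2 = D2 + 6 semitones = G#2.
(Also written Ab.)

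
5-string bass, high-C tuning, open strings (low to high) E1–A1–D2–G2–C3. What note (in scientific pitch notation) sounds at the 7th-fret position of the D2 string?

The open D2 string plus 7 semitones: D–D#–E–F–F#–G–G#–A.
No B→C boundary is crossed, so the octave stays at 2.

A2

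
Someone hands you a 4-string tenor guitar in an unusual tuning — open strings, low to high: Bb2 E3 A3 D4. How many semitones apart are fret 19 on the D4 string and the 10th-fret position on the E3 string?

D4 at fret 19 → A5 (MIDI 81); E3 at fret 10 → D4 (MIDI 62).
81 − 62 = 19, so the two pitches are 19 semitones apart, with A5 the higher.

19 semitones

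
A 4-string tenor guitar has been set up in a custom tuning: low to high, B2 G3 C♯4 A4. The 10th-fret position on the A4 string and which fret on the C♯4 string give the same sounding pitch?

A4 at fret 10 is A4 + 10 semitones = G5.
The open C♯4 string is 8 semitones below the open A4, so the same pitch on the C♯4 string lies at fret 10 + 8 = 18.

18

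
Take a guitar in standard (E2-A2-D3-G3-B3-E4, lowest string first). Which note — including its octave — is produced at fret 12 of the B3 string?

B4

Each fret is one semitone, so B3 + 12 = B4.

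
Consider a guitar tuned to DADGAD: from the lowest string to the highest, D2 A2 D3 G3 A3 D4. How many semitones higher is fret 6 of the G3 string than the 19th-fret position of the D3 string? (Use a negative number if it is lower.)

G3 at fret 6 → C#4 (MIDI 61); D3 at fret 19 → A4 (MIDI 69).
61 − 69 = -8, so the two pitches are 8 semitones apart.

-8 semitones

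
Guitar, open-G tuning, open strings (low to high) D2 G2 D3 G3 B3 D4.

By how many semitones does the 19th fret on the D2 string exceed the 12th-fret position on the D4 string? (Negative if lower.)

-17 semitones

D2 at fret 19 → A3 (MIDI 57); D4 at fret 12 → D5 (MIDI 74).
57 − 74 = -17, so the two pitches are 17 semitones apart.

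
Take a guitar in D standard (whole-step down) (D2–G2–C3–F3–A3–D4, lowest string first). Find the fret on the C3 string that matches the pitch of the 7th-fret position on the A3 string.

Fret 7 on A3 is MIDI 57 + 7 = 64 (E4). On the C3 string (open MIDI 48), that pitch is 64 − 48 = fret 16.

16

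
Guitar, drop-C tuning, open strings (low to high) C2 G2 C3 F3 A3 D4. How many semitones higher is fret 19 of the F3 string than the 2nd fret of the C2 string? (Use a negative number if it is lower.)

34 semitones

F3 at fret 19 → C5 (MIDI 72); C2 at fret 2 → D2 (MIDI 38).
72 − 38 = 34, so the two pitches are 34 semitones apart.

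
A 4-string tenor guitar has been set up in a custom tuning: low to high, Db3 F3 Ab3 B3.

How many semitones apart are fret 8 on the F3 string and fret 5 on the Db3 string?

F3 at fret 8 → Db4 (MIDI 61); Db3 at fret 5 → Gb3 (MIDI 54).
61 − 54 = 7, so the two pitches are 7 semitones apart, with Db4 the higher.

7 semitones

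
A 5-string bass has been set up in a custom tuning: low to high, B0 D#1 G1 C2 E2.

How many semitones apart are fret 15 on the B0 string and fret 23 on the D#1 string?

B0 at fret 15 → D2 (MIDI 38); D#1 at fret 23 → D3 (MIDI 50).
38 − 50 = -12, so the two pitches are 12 semitones apart, with D3 the higher.

12 semitones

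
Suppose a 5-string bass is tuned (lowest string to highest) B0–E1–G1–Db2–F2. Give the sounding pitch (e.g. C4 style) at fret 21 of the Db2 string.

Db2 is MIDI 37. Adding 21 gives 58, which is Bb3.
(Equivalently spelled A#3.)

Bb3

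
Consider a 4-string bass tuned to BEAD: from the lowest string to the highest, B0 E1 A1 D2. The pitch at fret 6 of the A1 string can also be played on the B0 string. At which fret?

16

Fret 6 on A1 is MIDI 33 + 6 = 39 (D#2). On the B0 string (open MIDI 23), that pitch is 39 − 23 = fret 16.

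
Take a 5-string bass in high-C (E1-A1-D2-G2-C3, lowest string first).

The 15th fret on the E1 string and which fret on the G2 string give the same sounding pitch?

0

E1 at fret 15 is E1 + 15 semitones = G2.
The open G2 string is 15 semitones above the open E1, so the same pitch on the G2 string lies at fret 15 − 15 = 0.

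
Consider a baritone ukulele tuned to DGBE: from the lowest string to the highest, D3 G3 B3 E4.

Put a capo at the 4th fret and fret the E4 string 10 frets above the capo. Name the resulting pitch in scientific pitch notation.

F♯5

The capo raises the open E4 by 4 semitones to G♯4; fretting 10 more gives E4 + 4 + 10 = E4 + 14 semitones = F♯5.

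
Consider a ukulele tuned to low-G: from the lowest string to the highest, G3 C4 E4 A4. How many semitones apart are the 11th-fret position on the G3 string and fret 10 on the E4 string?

8 semitones

G3 at fret 11 → F#4 (MIDI 66); E4 at fret 10 → D5 (MIDI 74).
66 − 74 = -8, so the two pitches are 8 semitones apart, with D5 the higher.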